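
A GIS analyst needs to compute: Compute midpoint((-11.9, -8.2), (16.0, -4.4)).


M = (((-11.9)+16)/2, ((-8.2)+(-4.4))/2)
= (2.05, -6.3)

(2.05, -6.3)


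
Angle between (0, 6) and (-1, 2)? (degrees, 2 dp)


u.v = 12, |u| = sqrt(36) = 6, |v| = sqrt(5) = 2.2361
cos(theta) = u.v/(|u||v|) = 12/sqrt(180) = 0.894427
theta = acos(0.894427) = 26.57 degrees

26.57 degrees


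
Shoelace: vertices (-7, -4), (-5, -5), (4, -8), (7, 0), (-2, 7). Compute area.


Shoelace sum: ((-7)*(-5) - (-5)*(-4)) + ((-5)*(-8) - 4*(-5)) + (4*0 - 7*(-8)) + (7*7 - (-2)*0) + ((-2)*(-4) - (-7)*7)
= 237
Area = |237|/2 = 118.5

118.5


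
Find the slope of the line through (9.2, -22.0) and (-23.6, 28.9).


slope = (y2-y1)/(x2-x1) = (28.9-(-22))/((-23.6)-9.2) = 50.9/(-32.8) = -1.5518

-1.5518


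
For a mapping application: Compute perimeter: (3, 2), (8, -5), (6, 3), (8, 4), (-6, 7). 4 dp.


Sides: (3, 2)->(8, -5): sqrt(74) = 8.602325, (8, -5)->(6, 3): sqrt(68) = 8.246211, (6, 3)->(8, 4): sqrt(5) = 2.236068, (8, 4)->(-6, 7): sqrt(205) = 14.317821, (-6, 7)->(3, 2): sqrt(106) = 10.29563
Sum = 43.698055
Perimeter = 43.6981

43.6981


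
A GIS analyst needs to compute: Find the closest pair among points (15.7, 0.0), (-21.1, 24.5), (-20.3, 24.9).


d(P0,P1) = 44.2096, d(P0,P2) = 43.7723, d(P1,P2) = 0.8944
Closest: P1 and P2

Closest pair: (-21.1, 24.5) and (-20.3, 24.9), distance = 0.8944


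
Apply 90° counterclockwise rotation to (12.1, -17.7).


90° CCW: (x,y) -> (-y, x)
(12.1,-17.7) -> (17.7, 12.1)

(17.7, 12.1)


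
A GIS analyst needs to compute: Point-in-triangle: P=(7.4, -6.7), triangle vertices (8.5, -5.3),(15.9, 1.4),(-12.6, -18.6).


Cross products: AB x AP = -2.99, BC x BP = 60.85, CA x CP = -14.91
All same sign? no

No, outside


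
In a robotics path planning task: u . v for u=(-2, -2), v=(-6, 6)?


u . v = u_x*v_x + u_y*v_y = (-2)*(-6) + (-2)*6
= 12 + (-12) = 0

0


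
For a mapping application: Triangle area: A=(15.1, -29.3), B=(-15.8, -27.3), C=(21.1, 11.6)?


Area = |x_A(y_B-y_C) + x_B(y_C-y_A) + x_C(y_A-y_B)|/2
= |(-587.39) + (-646.22) + (-42.2)|/2
= 1275.81/2 = 637.905

637.905


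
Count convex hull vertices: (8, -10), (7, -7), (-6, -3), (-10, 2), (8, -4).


Convex hull vertices (CCW): (-10, 2), (-6, -3), (8, -10), (8, -4)
Count = 4

4


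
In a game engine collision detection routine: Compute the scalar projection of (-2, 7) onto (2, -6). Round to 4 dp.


u.v = -46, |v| = sqrt(40) = 6.3246
Scalar projection = u.v / |v| = -46 / sqrt(40) = -7.2732

-7.2732


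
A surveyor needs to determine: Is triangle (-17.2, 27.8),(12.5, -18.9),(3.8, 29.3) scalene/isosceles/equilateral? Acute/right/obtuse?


Side lengths squared: AB^2=3062.98, BC^2=2398.93, CA^2=443.25
Sorted: [443.25, 2398.93, 3062.98]
By sides: Scalene, By angles: Obtuse

Scalene, Obtuse


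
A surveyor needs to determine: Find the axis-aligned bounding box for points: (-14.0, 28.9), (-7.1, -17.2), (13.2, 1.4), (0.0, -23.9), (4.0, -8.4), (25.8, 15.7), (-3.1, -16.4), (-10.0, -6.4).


x range: [-14, 25.8]
y range: [-23.9, 28.9]
Bounding box: (-14,-23.9) to (25.8,28.9)

(-14,-23.9) to (25.8,28.9)


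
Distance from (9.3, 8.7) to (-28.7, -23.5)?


dx=-38, dy=-32.2
d^2 = (-38)^2 + (-32.2)^2 = 2480.84
d = sqrt(2480.84) = 49.808

49.808


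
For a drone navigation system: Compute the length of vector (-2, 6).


|u| = sqrt((-2)^2 + 6^2) = sqrt(40) = 6.3246

6.3246


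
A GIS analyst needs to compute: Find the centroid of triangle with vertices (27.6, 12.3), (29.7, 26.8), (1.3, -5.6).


Centroid = ((x_A+x_B+x_C)/3, (y_A+y_B+y_C)/3)
= ((27.6+29.7+1.3)/3, (12.3+26.8+(-5.6))/3)
= (19.5333, 11.1667)

(19.5333, 11.1667)


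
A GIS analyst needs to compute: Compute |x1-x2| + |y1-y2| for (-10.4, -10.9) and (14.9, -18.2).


|(-10.4)-14.9| + |(-10.9)-(-18.2)| = 25.3 + 7.3 = 32.6

32.6


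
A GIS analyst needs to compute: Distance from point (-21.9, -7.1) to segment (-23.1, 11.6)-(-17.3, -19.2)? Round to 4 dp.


Project P onto AB: t = 0.5934 (clamped to [0,1])
Closest point on segment: (-19.6581, -6.6778)
Distance: 2.2813

2.2813


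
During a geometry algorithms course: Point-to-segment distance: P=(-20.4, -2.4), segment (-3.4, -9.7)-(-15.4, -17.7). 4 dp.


Project P onto AB: t = 0.7 (clamped to [0,1])
Closest point on segment: (-11.8, -15.3)
Distance: 15.5039

15.5039


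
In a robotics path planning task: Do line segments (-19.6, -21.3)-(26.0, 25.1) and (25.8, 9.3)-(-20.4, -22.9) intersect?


Cross products: d1=-48.16, d2=-723.52, d3=-711.2, d4=-35.84
d1*d2 < 0 and d3*d4 < 0? no

No, they don't intersect


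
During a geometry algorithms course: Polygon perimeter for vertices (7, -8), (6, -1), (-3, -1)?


Sides: (7, -8)->(6, -1): sqrt(50) = 7.071068, (6, -1)->(-3, -1): sqrt(81) = 9, (-3, -1)->(7, -8): sqrt(149) = 12.206556
Sum = 28.277624
Perimeter = 28.2776

28.2776


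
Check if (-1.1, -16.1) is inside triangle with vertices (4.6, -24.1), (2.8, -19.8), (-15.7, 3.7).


Cross products: AB x AP = 10.11, BC x BP = 23.2, CA x CP = 3.94
All same sign? yes

Yes, inside


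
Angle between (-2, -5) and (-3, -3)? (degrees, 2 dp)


u.v = 21, |u| = sqrt(29) = 5.3852, |v| = sqrt(18) = 4.2426
cos(theta) = u.v/(|u||v|) = 21/sqrt(522) = 0.919145
theta = acos(0.919145) = 23.2 degrees

23.2 degrees


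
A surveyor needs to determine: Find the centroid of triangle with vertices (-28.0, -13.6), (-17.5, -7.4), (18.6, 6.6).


Centroid = ((x_A+x_B+x_C)/3, (y_A+y_B+y_C)/3)
= (((-28)+(-17.5)+18.6)/3, ((-13.6)+(-7.4)+6.6)/3)
= (-8.9667, -4.8)

(-8.9667, -4.8)


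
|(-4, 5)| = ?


|u| = sqrt((-4)^2 + 5^2) = sqrt(41) = 6.4031

6.4031


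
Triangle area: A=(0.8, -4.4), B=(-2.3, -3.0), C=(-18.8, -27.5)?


Area = |x_A(y_B-y_C) + x_B(y_C-y_A) + x_C(y_A-y_B)|/2
= |19.6 + 53.13 + 26.32|/2
= 99.05/2 = 49.525

49.525


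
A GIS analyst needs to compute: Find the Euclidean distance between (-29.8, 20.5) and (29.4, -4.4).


dx=59.2, dy=-24.9
d^2 = 59.2^2 + (-24.9)^2 = 4124.65
d = sqrt(4124.65) = 64.2234

64.2234


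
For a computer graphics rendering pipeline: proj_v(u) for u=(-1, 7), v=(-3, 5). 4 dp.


u.v = 38, |v| = sqrt(34) = 5.831
Scalar projection = u.v / |v| = 38 / sqrt(34) = 6.5169

6.5169


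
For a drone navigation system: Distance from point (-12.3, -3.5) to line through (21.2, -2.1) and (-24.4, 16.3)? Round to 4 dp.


|cross product| = 680.24
|line direction| = sqrt(2417.92) = 49.1723
Distance = 680.24/sqrt(2417.92) = 13.8338

13.8338


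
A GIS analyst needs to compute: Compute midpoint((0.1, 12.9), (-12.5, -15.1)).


M = ((0.1+(-12.5))/2, (12.9+(-15.1))/2)
= (-6.2, -1.1)

(-6.2, -1.1)


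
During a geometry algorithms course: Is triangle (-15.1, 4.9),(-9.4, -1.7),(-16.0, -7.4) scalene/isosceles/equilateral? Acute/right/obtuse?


Side lengths squared: AB^2=76.05, BC^2=76.05, CA^2=152.1
Sorted: [76.05, 76.05, 152.1]
By sides: Isosceles, By angles: Right

Isosceles, Right


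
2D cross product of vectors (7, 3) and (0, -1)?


u x v = u_x*v_y - u_y*v_x = 7*(-1) - 3*0
= (-7) - 0 = -7

-7


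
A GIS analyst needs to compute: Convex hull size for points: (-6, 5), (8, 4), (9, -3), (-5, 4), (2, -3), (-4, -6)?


Convex hull vertices (CCW): (-6, 5), (-4, -6), (9, -3), (8, 4)
Count = 4

4


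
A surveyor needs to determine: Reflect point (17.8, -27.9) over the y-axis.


Reflection over y-axis: (x,y) -> (-x,y)
(17.8, -27.9) -> (-17.8, -27.9)

(-17.8, -27.9)


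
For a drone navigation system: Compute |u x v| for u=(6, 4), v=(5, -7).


|u x v| = |6*(-7) - 4*5|
= |(-42) - 20| = 62

62


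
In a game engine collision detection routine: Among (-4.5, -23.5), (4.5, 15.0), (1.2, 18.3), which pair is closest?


d(P0,P1) = 39.538, d(P0,P2) = 42.1868, d(P1,P2) = 4.6669
Closest: P1 and P2

Closest pair: (4.5, 15.0) and (1.2, 18.3), distance = 4.6669


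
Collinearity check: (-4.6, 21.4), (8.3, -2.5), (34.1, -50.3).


Cross product: (8.3-(-4.6))*((-50.3)-21.4) - ((-2.5)-21.4)*(34.1-(-4.6))
= 0

Yes, collinear


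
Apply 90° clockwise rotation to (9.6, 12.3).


90° CW: (x,y) -> (y, -x)
(9.6,12.3) -> (12.3, -9.6)

(12.3, -9.6)


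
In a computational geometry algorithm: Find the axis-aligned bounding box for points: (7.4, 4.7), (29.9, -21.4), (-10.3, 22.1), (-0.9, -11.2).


x range: [-10.3, 29.9]
y range: [-21.4, 22.1]
Bounding box: (-10.3,-21.4) to (29.9,22.1)

(-10.3,-21.4) to (29.9,22.1)


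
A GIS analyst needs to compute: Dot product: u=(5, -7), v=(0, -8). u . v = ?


u . v = u_x*v_x + u_y*v_y = 5*0 + (-7)*(-8)
= 0 + 56 = 56

56


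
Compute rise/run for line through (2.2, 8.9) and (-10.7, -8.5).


slope = (y2-y1)/(x2-x1) = ((-8.5)-8.9)/((-10.7)-2.2) = (-17.4)/(-12.9) = 1.3488

1.3488


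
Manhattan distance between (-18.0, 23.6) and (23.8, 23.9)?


|(-18)-23.8| + |23.6-23.9| = 41.8 + 0.3 = 42.1

42.1


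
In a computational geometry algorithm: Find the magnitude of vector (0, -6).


|u| = sqrt(0^2 + (-6)^2) = sqrt(36) = 6

6


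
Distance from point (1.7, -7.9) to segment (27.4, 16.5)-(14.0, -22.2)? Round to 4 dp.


Project P onto AB: t = 0.7683 (clamped to [0,1])
Closest point on segment: (17.1045, -13.2339)
Distance: 16.3019

16.3019


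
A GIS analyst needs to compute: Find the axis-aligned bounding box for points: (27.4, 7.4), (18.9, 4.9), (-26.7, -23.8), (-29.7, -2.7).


x range: [-29.7, 27.4]
y range: [-23.8, 7.4]
Bounding box: (-29.7,-23.8) to (27.4,7.4)

(-29.7,-23.8) to (27.4,7.4)


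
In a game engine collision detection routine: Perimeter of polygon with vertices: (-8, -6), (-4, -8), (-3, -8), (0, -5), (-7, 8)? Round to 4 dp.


Sides: (-8, -6)->(-4, -8): sqrt(20) = 4.472136, (-4, -8)->(-3, -8): sqrt(1) = 1, (-3, -8)->(0, -5): sqrt(18) = 4.242641, (0, -5)->(-7, 8): sqrt(218) = 14.764823, (-7, 8)->(-8, -6): sqrt(197) = 14.035669
Sum = 38.515269
Perimeter = 38.5153

38.5153


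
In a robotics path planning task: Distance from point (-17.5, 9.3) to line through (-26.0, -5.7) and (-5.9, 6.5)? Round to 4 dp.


|cross product| = 197.8
|line direction| = sqrt(552.85) = 23.5128
Distance = 197.8/sqrt(552.85) = 8.4125

8.4125


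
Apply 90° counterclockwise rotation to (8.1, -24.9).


90° CCW: (x,y) -> (-y, x)
(8.1,-24.9) -> (24.9, 8.1)

(24.9, 8.1)


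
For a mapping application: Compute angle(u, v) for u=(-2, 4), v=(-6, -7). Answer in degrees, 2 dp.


u.v = -16, |u| = sqrt(20) = 4.4721, |v| = sqrt(85) = 9.2195
cos(theta) = u.v/(|u||v|) = -16/sqrt(1700) = -0.388057
theta = acos(-0.388057) = 112.83 degrees

112.83 degrees


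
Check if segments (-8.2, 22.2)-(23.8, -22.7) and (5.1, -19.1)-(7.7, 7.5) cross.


Cross products: d1=461.16, d2=-506.78, d3=-724.43, d4=243.51
d1*d2 < 0 and d3*d4 < 0? yes

Yes, they intersect


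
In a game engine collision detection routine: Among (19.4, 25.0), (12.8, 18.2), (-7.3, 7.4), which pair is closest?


d(P0,P1) = 9.4763, d(P0,P2) = 31.9789, d(P1,P2) = 22.8178
Closest: P0 and P1

Closest pair: (19.4, 25.0) and (12.8, 18.2), distance = 9.4763


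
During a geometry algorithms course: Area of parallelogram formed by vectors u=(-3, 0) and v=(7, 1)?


|u x v| = |(-3)*1 - 0*7|
= |(-3) - 0| = 3

3


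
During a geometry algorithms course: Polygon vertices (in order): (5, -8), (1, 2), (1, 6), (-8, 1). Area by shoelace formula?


Shoelace sum: (5*2 - 1*(-8)) + (1*6 - 1*2) + (1*1 - (-8)*6) + ((-8)*(-8) - 5*1)
= 130
Area = |130|/2 = 65

65


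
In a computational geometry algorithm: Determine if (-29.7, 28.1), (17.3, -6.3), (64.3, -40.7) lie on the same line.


Cross product: (17.3-(-29.7))*((-40.7)-28.1) - ((-6.3)-28.1)*(64.3-(-29.7))
= 0

Yes, collinear


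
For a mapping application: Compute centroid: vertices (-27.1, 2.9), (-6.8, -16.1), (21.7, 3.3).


Centroid = ((x_A+x_B+x_C)/3, (y_A+y_B+y_C)/3)
= (((-27.1)+(-6.8)+21.7)/3, (2.9+(-16.1)+3.3)/3)
= (-4.0667, -3.3)

(-4.0667, -3.3)


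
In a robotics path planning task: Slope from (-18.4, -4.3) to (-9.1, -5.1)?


slope = (y2-y1)/(x2-x1) = ((-5.1)-(-4.3))/((-9.1)-(-18.4)) = (-0.8)/9.3 = -0.086

-0.086


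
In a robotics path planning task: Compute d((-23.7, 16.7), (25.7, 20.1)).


dx=49.4, dy=3.4
d^2 = 49.4^2 + 3.4^2 = 2451.92
d = sqrt(2451.92) = 49.5169

49.5169


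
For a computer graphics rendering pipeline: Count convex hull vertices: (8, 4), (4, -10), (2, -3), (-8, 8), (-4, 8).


Convex hull vertices (CCW): (-8, 8), (4, -10), (8, 4), (-4, 8)
Count = 4

4


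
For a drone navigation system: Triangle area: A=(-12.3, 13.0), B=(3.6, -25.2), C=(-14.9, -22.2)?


Area = |x_A(y_B-y_C) + x_B(y_C-y_A) + x_C(y_A-y_B)|/2
= |36.9 + (-126.72) + (-569.18)|/2
= 659/2 = 329.5

329.5


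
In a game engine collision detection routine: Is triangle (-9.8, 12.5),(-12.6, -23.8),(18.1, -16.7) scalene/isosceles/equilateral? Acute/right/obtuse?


Side lengths squared: AB^2=1325.53, BC^2=992.9, CA^2=1631.05
Sorted: [992.9, 1325.53, 1631.05]
By sides: Scalene, By angles: Acute

Scalene, Acute


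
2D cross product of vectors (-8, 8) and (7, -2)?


u x v = u_x*v_y - u_y*v_x = (-8)*(-2) - 8*7
= 16 - 56 = -40

-40


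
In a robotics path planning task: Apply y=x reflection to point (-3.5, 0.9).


Reflection over y=x: (x,y) -> (y,x)
(-3.5, 0.9) -> (0.9, -3.5)

(0.9, -3.5)


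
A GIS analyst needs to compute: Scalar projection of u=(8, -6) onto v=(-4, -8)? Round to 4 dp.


u.v = 16, |v| = sqrt(80) = 8.9443
Scalar projection = u.v / |v| = 16 / sqrt(80) = 1.7889

1.7889


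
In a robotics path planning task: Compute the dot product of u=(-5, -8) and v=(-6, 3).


u . v = u_x*v_x + u_y*v_y = (-5)*(-6) + (-8)*3
= 30 + (-24) = 6

6


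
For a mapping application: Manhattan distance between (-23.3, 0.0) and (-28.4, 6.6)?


|(-23.3)-(-28.4)| + |0-6.6| = 5.1 + 6.6 = 11.7

11.7


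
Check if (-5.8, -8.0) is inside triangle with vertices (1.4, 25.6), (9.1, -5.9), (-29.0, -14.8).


Cross products: AB x AP = -485.52, BC x BP = -52.6, CA x CP = -730.56
All same sign? yes

Yes, inside


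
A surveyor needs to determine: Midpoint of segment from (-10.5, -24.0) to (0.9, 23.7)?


M = (((-10.5)+0.9)/2, ((-24)+23.7)/2)
= (-4.8, -0.15)

(-4.8, -0.15)


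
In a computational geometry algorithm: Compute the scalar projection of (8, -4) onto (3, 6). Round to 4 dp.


u.v = 0, |v| = sqrt(45) = 6.7082
Scalar projection = u.v / |v| = 0 / sqrt(45) = 0

0


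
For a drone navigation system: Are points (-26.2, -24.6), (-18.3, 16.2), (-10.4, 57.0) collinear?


Cross product: ((-18.3)-(-26.2))*(57-(-24.6)) - (16.2-(-24.6))*((-10.4)-(-26.2))
= 0

Yes, collinear


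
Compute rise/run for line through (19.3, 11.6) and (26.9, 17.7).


slope = (y2-y1)/(x2-x1) = (17.7-11.6)/(26.9-19.3) = 6.1/7.6 = 0.8026

0.8026


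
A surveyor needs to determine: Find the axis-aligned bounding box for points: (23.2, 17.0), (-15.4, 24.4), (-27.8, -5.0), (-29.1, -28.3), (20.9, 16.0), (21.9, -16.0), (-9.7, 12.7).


x range: [-29.1, 23.2]
y range: [-28.3, 24.4]
Bounding box: (-29.1,-28.3) to (23.2,24.4)

(-29.1,-28.3) to (23.2,24.4)


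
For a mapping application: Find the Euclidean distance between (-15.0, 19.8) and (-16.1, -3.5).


dx=-1.1, dy=-23.3
d^2 = (-1.1)^2 + (-23.3)^2 = 544.1
d = sqrt(544.1) = 23.326

23.326


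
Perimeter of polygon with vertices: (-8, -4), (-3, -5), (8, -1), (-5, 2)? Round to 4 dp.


Sides: (-8, -4)->(-3, -5): sqrt(26) = 5.09902, (-3, -5)->(8, -1): sqrt(137) = 11.7047, (8, -1)->(-5, 2): sqrt(178) = 13.341664, (-5, 2)->(-8, -4): sqrt(45) = 6.708204
Sum = 36.853588
Perimeter = 36.8536

36.8536


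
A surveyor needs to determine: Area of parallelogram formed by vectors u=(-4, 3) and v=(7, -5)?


|u x v| = |(-4)*(-5) - 3*7|
= |20 - 21| = 1

1


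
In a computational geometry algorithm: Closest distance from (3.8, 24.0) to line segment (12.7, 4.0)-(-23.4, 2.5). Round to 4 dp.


Project P onto AB: t = 0.2231 (clamped to [0,1])
Closest point on segment: (4.6449, 3.6653)
Distance: 20.3522

20.3522


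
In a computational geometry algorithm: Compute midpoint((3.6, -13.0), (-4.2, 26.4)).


M = ((3.6+(-4.2))/2, ((-13)+26.4)/2)
= (-0.3, 6.7)

(-0.3, 6.7)


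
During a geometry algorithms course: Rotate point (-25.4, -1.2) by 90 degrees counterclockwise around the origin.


90° CCW: (x,y) -> (-y, x)
(-25.4,-1.2) -> (1.2, -25.4)

(1.2, -25.4)


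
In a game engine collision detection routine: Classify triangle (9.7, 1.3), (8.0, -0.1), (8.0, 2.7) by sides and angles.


Side lengths squared: AB^2=4.85, BC^2=7.84, CA^2=4.85
Sorted: [4.85, 4.85, 7.84]
By sides: Isosceles, By angles: Acute

Isosceles, Acute


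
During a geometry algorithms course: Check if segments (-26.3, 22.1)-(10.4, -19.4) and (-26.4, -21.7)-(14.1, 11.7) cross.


Cross products: d1=1770.56, d2=-1135.97, d3=-1611.61, d4=1294.92
d1*d2 < 0 and d3*d4 < 0? yes

Yes, they intersect


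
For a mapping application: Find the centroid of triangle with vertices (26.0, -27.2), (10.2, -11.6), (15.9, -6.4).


Centroid = ((x_A+x_B+x_C)/3, (y_A+y_B+y_C)/3)
= ((26+10.2+15.9)/3, ((-27.2)+(-11.6)+(-6.4))/3)
= (17.3667, -15.0667)

(17.3667, -15.0667)


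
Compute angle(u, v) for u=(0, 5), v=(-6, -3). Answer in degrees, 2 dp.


u.v = -15, |u| = sqrt(25) = 5, |v| = sqrt(45) = 6.7082
cos(theta) = u.v/(|u||v|) = -15/sqrt(1125) = -0.447214
theta = acos(-0.447214) = 116.57 degrees

116.57 degrees


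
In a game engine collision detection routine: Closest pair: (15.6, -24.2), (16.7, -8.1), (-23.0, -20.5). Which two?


d(P0,P1) = 16.1375, d(P0,P2) = 38.7769, d(P1,P2) = 41.5915
Closest: P0 and P1

Closest pair: (15.6, -24.2) and (16.7, -8.1), distance = 16.1375


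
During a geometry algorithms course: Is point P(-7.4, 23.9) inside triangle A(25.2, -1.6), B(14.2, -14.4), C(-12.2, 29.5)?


Cross products: AB x AP = -697.78, BC x BP = -62.88, CA x CP = -60.16
All same sign? yes

Yes, inside


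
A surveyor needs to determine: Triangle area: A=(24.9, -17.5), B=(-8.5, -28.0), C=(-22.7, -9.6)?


Area = |x_A(y_B-y_C) + x_B(y_C-y_A) + x_C(y_A-y_B)|/2
= |(-458.16) + (-67.15) + (-238.35)|/2
= 763.66/2 = 381.83

381.83


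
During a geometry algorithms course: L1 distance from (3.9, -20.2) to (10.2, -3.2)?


|3.9-10.2| + |(-20.2)-(-3.2)| = 6.3 + 17 = 23.3

23.3


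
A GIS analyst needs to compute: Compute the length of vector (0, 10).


|u| = sqrt(0^2 + 10^2) = sqrt(100) = 10

10


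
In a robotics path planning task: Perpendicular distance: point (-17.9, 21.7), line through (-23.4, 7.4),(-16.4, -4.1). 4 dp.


|cross product| = 163.35
|line direction| = sqrt(181.25) = 13.4629
Distance = 163.35/sqrt(181.25) = 12.1333

12.1333


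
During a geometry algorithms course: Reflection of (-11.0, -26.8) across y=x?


Reflection over y=x: (x,y) -> (y,x)
(-11, -26.8) -> (-26.8, -11)

(-26.8, -11)


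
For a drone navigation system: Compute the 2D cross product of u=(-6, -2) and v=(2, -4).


u x v = u_x*v_y - u_y*v_x = (-6)*(-4) - (-2)*2
= 24 - (-4) = 28

28


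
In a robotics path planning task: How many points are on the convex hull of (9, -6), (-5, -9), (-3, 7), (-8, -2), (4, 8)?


Convex hull vertices (CCW): (-8, -2), (-5, -9), (9, -6), (4, 8), (-3, 7)
Count = 5

5


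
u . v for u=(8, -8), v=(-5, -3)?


u . v = u_x*v_x + u_y*v_y = 8*(-5) + (-8)*(-3)
= (-40) + 24 = -16

-16


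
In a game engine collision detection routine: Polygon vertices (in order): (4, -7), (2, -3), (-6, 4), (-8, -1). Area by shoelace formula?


Shoelace sum: (4*(-3) - 2*(-7)) + (2*4 - (-6)*(-3)) + ((-6)*(-1) - (-8)*4) + ((-8)*(-7) - 4*(-1))
= 90
Area = |90|/2 = 45

45


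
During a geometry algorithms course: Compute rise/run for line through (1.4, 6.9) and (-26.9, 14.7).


slope = (y2-y1)/(x2-x1) = (14.7-6.9)/((-26.9)-1.4) = 7.8/(-28.3) = -0.2756

-0.2756


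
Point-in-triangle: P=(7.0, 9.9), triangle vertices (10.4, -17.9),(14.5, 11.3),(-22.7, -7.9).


Cross products: AB x AP = 213.26, BC x BP = -91.92, CA x CP = 886.18
All same sign? no

No, outside


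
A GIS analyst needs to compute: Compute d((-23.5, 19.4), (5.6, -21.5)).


dx=29.1, dy=-40.9
d^2 = 29.1^2 + (-40.9)^2 = 2519.62
d = sqrt(2519.62) = 50.1958

50.1958


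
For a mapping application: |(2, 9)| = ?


|u| = sqrt(2^2 + 9^2) = sqrt(85) = 9.2195

9.2195


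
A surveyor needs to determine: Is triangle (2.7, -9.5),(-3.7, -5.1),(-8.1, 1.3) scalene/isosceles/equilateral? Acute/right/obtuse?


Side lengths squared: AB^2=60.32, BC^2=60.32, CA^2=233.28
Sorted: [60.32, 60.32, 233.28]
By sides: Isosceles, By angles: Obtuse

Isosceles, Obtuse


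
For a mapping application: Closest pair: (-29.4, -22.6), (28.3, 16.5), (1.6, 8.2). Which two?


d(P0,P1) = 69.7001, d(P0,P2) = 43.6994, d(P1,P2) = 27.9603
Closest: P1 and P2

Closest pair: (28.3, 16.5) and (1.6, 8.2), distance = 27.9603


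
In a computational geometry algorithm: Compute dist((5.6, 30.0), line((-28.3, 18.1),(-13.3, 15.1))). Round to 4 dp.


|cross product| = 280.2
|line direction| = sqrt(234) = 15.2971
Distance = 280.2/sqrt(234) = 18.3172

18.3172


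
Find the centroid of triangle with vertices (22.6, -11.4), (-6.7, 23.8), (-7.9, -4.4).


Centroid = ((x_A+x_B+x_C)/3, (y_A+y_B+y_C)/3)
= ((22.6+(-6.7)+(-7.9))/3, ((-11.4)+23.8+(-4.4))/3)
= (2.6667, 2.6667)

(2.6667, 2.6667)


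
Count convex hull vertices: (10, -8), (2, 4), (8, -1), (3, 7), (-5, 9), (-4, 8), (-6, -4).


Convex hull vertices (CCW): (-6, -4), (10, -8), (8, -1), (3, 7), (-5, 9)
Count = 5

5


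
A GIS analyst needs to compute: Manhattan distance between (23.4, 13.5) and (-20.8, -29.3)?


|23.4-(-20.8)| + |13.5-(-29.3)| = 44.2 + 42.8 = 87

87


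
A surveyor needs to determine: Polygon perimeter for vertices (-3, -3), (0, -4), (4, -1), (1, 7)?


Sides: (-3, -3)->(0, -4): sqrt(10) = 3.162278, (0, -4)->(4, -1): sqrt(25) = 5, (4, -1)->(1, 7): sqrt(73) = 8.544004, (1, 7)->(-3, -3): sqrt(116) = 10.77033
Sum = 27.476612
Perimeter = 27.4766

27.4766


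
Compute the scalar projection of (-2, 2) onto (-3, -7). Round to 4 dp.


u.v = -8, |v| = sqrt(58) = 7.6158
Scalar projection = u.v / |v| = -8 / sqrt(58) = -1.0505

-1.0505


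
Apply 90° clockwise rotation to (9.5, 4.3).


90° CW: (x,y) -> (y, -x)
(9.5,4.3) -> (4.3, -9.5)

(4.3, -9.5)


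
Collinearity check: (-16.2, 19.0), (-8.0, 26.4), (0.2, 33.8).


Cross product: ((-8)-(-16.2))*(33.8-19) - (26.4-19)*(0.2-(-16.2))
= 0

Yes, collinear


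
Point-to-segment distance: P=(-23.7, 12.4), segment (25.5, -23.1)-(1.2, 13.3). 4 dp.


Project P onto AB: t = 1 (clamped to [0,1])
Closest point on segment: (1.2, 13.3)
Distance: 24.9163

24.9163


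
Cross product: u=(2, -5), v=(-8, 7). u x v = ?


u x v = u_x*v_y - u_y*v_x = 2*7 - (-5)*(-8)
= 14 - 40 = -26

-26


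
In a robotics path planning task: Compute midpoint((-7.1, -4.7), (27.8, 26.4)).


M = (((-7.1)+27.8)/2, ((-4.7)+26.4)/2)
= (10.35, 10.85)

(10.35, 10.85)


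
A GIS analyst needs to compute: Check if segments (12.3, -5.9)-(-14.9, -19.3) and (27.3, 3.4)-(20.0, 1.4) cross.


Cross products: d1=37.89, d2=81.31, d3=-51.96, d4=-95.38
d1*d2 < 0 and d3*d4 < 0? no

No, they don't intersect


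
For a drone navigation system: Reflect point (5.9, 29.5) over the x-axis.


Reflection over x-axis: (x,y) -> (x,-y)
(5.9, 29.5) -> (5.9, -29.5)

(5.9, -29.5)


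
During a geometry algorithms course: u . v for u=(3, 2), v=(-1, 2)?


u . v = u_x*v_x + u_y*v_y = 3*(-1) + 2*2
= (-3) + 4 = 1

1


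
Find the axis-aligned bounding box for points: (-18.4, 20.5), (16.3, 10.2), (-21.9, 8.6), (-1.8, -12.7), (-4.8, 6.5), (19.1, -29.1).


x range: [-21.9, 19.1]
y range: [-29.1, 20.5]
Bounding box: (-21.9,-29.1) to (19.1,20.5)

(-21.9,-29.1) to (19.1,20.5)


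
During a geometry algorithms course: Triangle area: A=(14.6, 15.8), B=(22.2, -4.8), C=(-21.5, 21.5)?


Area = |x_A(y_B-y_C) + x_B(y_C-y_A) + x_C(y_A-y_B)|/2
= |(-383.98) + 126.54 + (-442.9)|/2
= 700.34/2 = 350.17

350.17


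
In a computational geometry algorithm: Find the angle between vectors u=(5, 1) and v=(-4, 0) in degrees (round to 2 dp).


u.v = -20, |u| = sqrt(26) = 5.099, |v| = sqrt(16) = 4
cos(theta) = u.v/(|u||v|) = -20/sqrt(416) = -0.980581
theta = acos(-0.980581) = 168.69 degrees

168.69 degrees


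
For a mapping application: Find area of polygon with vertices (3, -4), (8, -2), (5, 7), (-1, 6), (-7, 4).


Shoelace sum: (3*(-2) - 8*(-4)) + (8*7 - 5*(-2)) + (5*6 - (-1)*7) + ((-1)*4 - (-7)*6) + ((-7)*(-4) - 3*4)
= 183
Area = |183|/2 = 91.5

91.5


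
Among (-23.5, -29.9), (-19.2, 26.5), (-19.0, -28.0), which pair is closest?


d(P0,P1) = 56.5637, d(P0,P2) = 4.8847, d(P1,P2) = 54.5004
Closest: P0 and P2

Closest pair: (-23.5, -29.9) and (-19.0, -28.0), distance = 4.8847


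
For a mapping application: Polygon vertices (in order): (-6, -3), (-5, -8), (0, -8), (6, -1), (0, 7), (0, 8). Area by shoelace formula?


Shoelace sum: ((-6)*(-8) - (-5)*(-3)) + ((-5)*(-8) - 0*(-8)) + (0*(-1) - 6*(-8)) + (6*7 - 0*(-1)) + (0*8 - 0*7) + (0*(-3) - (-6)*8)
= 211
Area = |211|/2 = 105.5

105.5


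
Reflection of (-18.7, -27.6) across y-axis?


Reflection over y-axis: (x,y) -> (-x,y)
(-18.7, -27.6) -> (18.7, -27.6)

(18.7, -27.6)


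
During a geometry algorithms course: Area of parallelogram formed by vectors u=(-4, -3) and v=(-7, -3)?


|u x v| = |(-4)*(-3) - (-3)*(-7)|
= |12 - 21| = 9

9


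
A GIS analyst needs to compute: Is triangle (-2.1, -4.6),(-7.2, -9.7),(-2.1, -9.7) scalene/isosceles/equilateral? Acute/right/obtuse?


Side lengths squared: AB^2=52.02, BC^2=26.01, CA^2=26.01
Sorted: [26.01, 26.01, 52.02]
By sides: Isosceles, By angles: Right

Isosceles, Right


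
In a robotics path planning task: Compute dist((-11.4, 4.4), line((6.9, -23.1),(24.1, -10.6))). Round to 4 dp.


|cross product| = 701.75
|line direction| = sqrt(452.09) = 21.2624
Distance = 701.75/sqrt(452.09) = 33.0043

33.0043


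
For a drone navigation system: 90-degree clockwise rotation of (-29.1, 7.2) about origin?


90° CW: (x,y) -> (y, -x)
(-29.1,7.2) -> (7.2, 29.1)

(7.2, 29.1)


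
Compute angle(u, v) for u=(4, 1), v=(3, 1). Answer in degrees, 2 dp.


u.v = 13, |u| = sqrt(17) = 4.1231, |v| = sqrt(10) = 3.1623
cos(theta) = u.v/(|u||v|) = 13/sqrt(170) = 0.997054
theta = acos(0.997054) = 4.4 degrees

4.4 degrees


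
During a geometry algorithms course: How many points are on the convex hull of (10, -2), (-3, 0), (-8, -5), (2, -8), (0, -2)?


Convex hull vertices (CCW): (-8, -5), (2, -8), (10, -2), (-3, 0)
Count = 4

4


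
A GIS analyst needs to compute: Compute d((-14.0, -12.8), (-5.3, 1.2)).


dx=8.7, dy=14
d^2 = 8.7^2 + 14^2 = 271.69
d = sqrt(271.69) = 16.483

16.483


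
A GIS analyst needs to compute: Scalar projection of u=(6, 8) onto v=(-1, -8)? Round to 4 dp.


u.v = -70, |v| = sqrt(65) = 8.0623
Scalar projection = u.v / |v| = -70 / sqrt(65) = -8.6824

-8.6824


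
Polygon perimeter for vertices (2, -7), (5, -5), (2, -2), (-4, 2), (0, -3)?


Sides: (2, -7)->(5, -5): sqrt(13) = 3.605551, (5, -5)->(2, -2): sqrt(18) = 4.242641, (2, -2)->(-4, 2): sqrt(52) = 7.211103, (-4, 2)->(0, -3): sqrt(41) = 6.403124, (0, -3)->(2, -7): sqrt(20) = 4.472136
Sum = 25.934555
Perimeter = 25.9346

25.9346


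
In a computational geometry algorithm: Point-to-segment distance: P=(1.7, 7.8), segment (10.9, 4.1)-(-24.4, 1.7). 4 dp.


Project P onto AB: t = 0.2523 (clamped to [0,1])
Closest point on segment: (1.9927, 3.4944)
Distance: 4.3155

4.3155


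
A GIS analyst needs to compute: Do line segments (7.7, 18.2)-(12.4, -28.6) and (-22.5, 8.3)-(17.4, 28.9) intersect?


Cross products: d1=-227.11, d2=-2191.25, d3=-1459.89, d4=504.25
d1*d2 < 0 and d3*d4 < 0? no

No, they don't intersect


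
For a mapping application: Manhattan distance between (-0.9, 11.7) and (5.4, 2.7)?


|(-0.9)-5.4| + |11.7-2.7| = 6.3 + 9 = 15.3

15.3


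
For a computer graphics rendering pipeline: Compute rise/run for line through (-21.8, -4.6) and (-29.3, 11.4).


slope = (y2-y1)/(x2-x1) = (11.4-(-4.6))/((-29.3)-(-21.8)) = 16/(-7.5) = -2.1333

-2.1333


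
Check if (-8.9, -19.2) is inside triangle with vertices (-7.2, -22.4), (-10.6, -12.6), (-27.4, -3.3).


Cross products: AB x AP = 5.78, BC x BP = 95.07, CA x CP = 32.17
All same sign? yes

Yes, inside


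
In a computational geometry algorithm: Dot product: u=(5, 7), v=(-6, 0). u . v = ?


u . v = u_x*v_x + u_y*v_y = 5*(-6) + 7*0
= (-30) + 0 = -30

-30


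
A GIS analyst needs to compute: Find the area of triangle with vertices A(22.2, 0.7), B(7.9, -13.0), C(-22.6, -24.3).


Area = |x_A(y_B-y_C) + x_B(y_C-y_A) + x_C(y_A-y_B)|/2
= |250.86 + (-197.5) + (-309.62)|/2
= 256.26/2 = 128.13

128.13


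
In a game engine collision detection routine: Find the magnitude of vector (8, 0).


|u| = sqrt(8^2 + 0^2) = sqrt(64) = 8

8


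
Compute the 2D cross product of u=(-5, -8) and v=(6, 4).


u x v = u_x*v_y - u_y*v_x = (-5)*4 - (-8)*6
= (-20) - (-48) = 28

28


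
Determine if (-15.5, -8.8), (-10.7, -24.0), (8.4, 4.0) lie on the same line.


Cross product: ((-10.7)-(-15.5))*(4-(-8.8)) - ((-24)-(-8.8))*(8.4-(-15.5))
= 424.72

No, not collinear


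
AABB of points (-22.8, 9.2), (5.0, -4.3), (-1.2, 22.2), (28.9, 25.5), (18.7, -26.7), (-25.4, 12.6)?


x range: [-25.4, 28.9]
y range: [-26.7, 25.5]
Bounding box: (-25.4,-26.7) to (28.9,25.5)

(-25.4,-26.7) to (28.9,25.5)


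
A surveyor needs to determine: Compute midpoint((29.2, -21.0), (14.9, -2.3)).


M = ((29.2+14.9)/2, ((-21)+(-2.3))/2)
= (22.05, -11.65)

(22.05, -11.65)


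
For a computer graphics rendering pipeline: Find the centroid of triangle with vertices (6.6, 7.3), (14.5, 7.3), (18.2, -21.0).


Centroid = ((x_A+x_B+x_C)/3, (y_A+y_B+y_C)/3)
= ((6.6+14.5+18.2)/3, (7.3+7.3+(-21))/3)
= (13.1, -2.1333)

(13.1, -2.1333)


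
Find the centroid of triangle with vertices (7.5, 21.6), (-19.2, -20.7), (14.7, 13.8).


Centroid = ((x_A+x_B+x_C)/3, (y_A+y_B+y_C)/3)
= ((7.5+(-19.2)+14.7)/3, (21.6+(-20.7)+13.8)/3)
= (1, 4.9)

(1, 4.9)


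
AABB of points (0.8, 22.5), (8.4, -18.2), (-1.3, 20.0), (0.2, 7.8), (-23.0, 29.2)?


x range: [-23, 8.4]
y range: [-18.2, 29.2]
Bounding box: (-23,-18.2) to (8.4,29.2)

(-23,-18.2) to (8.4,29.2)


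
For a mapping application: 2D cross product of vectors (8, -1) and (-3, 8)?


u x v = u_x*v_y - u_y*v_x = 8*8 - (-1)*(-3)
= 64 - 3 = 61

61


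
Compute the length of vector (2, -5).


|u| = sqrt(2^2 + (-5)^2) = sqrt(29) = 5.3852

5.3852


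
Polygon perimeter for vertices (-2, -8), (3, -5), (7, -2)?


Sides: (-2, -8)->(3, -5): sqrt(34) = 5.830952, (3, -5)->(7, -2): sqrt(25) = 5, (7, -2)->(-2, -8): sqrt(117) = 10.816654
Sum = 21.647606
Perimeter = 21.6476

21.6476


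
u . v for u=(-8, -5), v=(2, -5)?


u . v = u_x*v_x + u_y*v_y = (-8)*2 + (-5)*(-5)
= (-16) + 25 = 9

9


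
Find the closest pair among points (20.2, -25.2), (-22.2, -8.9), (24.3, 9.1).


d(P0,P1) = 45.4252, d(P0,P2) = 34.5442, d(P1,P2) = 49.8623
Closest: P0 and P2

Closest pair: (20.2, -25.2) and (24.3, 9.1), distance = 34.5442


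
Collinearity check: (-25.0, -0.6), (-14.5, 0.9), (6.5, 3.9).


Cross product: ((-14.5)-(-25))*(3.9-(-0.6)) - (0.9-(-0.6))*(6.5-(-25))
= 0

Yes, collinear


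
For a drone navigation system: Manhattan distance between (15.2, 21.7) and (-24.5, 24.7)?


|15.2-(-24.5)| + |21.7-24.7| = 39.7 + 3 = 42.7

42.7


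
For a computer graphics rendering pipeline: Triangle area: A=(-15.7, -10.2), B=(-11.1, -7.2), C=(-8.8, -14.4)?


Area = |x_A(y_B-y_C) + x_B(y_C-y_A) + x_C(y_A-y_B)|/2
= |(-113.04) + 46.62 + 26.4|/2
= 40.02/2 = 20.01

20.01


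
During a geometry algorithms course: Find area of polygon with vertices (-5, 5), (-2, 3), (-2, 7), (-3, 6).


Shoelace sum: ((-5)*3 - (-2)*5) + ((-2)*7 - (-2)*3) + ((-2)*6 - (-3)*7) + ((-3)*5 - (-5)*6)
= 11
Area = |11|/2 = 5.5

5.5


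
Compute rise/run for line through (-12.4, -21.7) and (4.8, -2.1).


slope = (y2-y1)/(x2-x1) = ((-2.1)-(-21.7))/(4.8-(-12.4)) = 19.6/17.2 = 1.1395

1.1395


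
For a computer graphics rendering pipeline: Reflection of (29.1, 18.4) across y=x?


Reflection over y=x: (x,y) -> (y,x)
(29.1, 18.4) -> (18.4, 29.1)

(18.4, 29.1)


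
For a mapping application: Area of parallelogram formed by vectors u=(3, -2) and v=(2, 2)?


|u x v| = |3*2 - (-2)*2|
= |6 - (-4)| = 10

10


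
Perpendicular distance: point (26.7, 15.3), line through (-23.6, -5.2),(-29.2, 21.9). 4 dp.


|cross product| = 1477.93
|line direction| = sqrt(765.77) = 27.6725
Distance = 1477.93/sqrt(765.77) = 53.4078

53.4078


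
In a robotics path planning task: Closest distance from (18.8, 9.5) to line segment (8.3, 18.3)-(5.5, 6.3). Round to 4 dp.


Project P onto AB: t = 0.5018 (clamped to [0,1])
Closest point on segment: (6.8948, 12.2779)
Distance: 12.225

12.225


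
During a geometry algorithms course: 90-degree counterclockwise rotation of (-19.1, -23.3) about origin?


90° CCW: (x,y) -> (-y, x)
(-19.1,-23.3) -> (23.3, -19.1)

(23.3, -19.1)


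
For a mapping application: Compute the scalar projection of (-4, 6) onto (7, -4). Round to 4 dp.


u.v = -52, |v| = sqrt(65) = 8.0623
Scalar projection = u.v / |v| = -52 / sqrt(65) = -6.4498

-6.4498


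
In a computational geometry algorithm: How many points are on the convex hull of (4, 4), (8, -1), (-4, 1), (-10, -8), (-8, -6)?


Convex hull vertices (CCW): (-10, -8), (8, -1), (4, 4), (-4, 1)
Count = 4

4


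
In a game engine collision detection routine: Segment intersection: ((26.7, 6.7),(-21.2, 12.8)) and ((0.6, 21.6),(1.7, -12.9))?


Cross products: d1=884.06, d2=-761.78, d3=-554.5, d4=1091.34
d1*d2 < 0 and d3*d4 < 0? yes

Yes, they intersect


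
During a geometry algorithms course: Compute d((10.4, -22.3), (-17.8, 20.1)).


dx=-28.2, dy=42.4
d^2 = (-28.2)^2 + 42.4^2 = 2593
d = sqrt(2593) = 50.9215

50.9215


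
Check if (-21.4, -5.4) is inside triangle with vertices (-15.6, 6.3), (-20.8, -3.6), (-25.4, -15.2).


Cross products: AB x AP = 3.42, BC x BP = 1.32, CA x CP = 10.04
All same sign? yes

Yes, inside


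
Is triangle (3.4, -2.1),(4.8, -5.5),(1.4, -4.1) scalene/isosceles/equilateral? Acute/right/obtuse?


Side lengths squared: AB^2=13.52, BC^2=13.52, CA^2=8
Sorted: [8, 13.52, 13.52]
By sides: Isosceles, By angles: Acute

Isosceles, Acute


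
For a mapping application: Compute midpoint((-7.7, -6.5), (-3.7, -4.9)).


M = (((-7.7)+(-3.7))/2, ((-6.5)+(-4.9))/2)
= (-5.7, -5.7)

(-5.7, -5.7)


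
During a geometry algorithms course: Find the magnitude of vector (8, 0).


|u| = sqrt(8^2 + 0^2) = sqrt(64) = 8

8


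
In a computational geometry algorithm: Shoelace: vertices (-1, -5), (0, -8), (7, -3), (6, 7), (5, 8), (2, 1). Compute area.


Shoelace sum: ((-1)*(-8) - 0*(-5)) + (0*(-3) - 7*(-8)) + (7*7 - 6*(-3)) + (6*8 - 5*7) + (5*1 - 2*8) + (2*(-5) - (-1)*1)
= 124
Area = |124|/2 = 62

62


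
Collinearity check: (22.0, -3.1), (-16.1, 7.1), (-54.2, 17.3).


Cross product: ((-16.1)-22)*(17.3-(-3.1)) - (7.1-(-3.1))*((-54.2)-22)
= 0

Yes, collinear


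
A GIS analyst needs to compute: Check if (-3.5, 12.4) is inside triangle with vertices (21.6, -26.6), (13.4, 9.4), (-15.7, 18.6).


Cross products: AB x AP = 583.8, BC x BP = 68.18, CA x CP = 320.18
All same sign? yes

Yes, inside


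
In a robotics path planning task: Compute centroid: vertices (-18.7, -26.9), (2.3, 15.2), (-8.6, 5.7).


Centroid = ((x_A+x_B+x_C)/3, (y_A+y_B+y_C)/3)
= (((-18.7)+2.3+(-8.6))/3, ((-26.9)+15.2+5.7)/3)
= (-8.3333, -2)

(-8.3333, -2)


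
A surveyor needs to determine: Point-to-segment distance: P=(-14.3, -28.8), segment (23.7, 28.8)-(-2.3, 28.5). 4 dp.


Project P onto AB: t = 1 (clamped to [0,1])
Closest point on segment: (-2.3, 28.5)
Distance: 58.5431

58.5431


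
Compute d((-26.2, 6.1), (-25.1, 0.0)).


dx=1.1, dy=-6.1
d^2 = 1.1^2 + (-6.1)^2 = 38.42
d = sqrt(38.42) = 6.1984

6.1984


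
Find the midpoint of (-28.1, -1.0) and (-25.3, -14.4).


M = (((-28.1)+(-25.3))/2, ((-1)+(-14.4))/2)
= (-26.7, -7.7)

(-26.7, -7.7)


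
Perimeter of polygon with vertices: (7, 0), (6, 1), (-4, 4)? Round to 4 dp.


Sides: (7, 0)->(6, 1): sqrt(2) = 1.414214, (6, 1)->(-4, 4): sqrt(109) = 10.440307, (-4, 4)->(7, 0): sqrt(137) = 11.7047
Sum = 23.559221
Perimeter = 23.5592

23.5592


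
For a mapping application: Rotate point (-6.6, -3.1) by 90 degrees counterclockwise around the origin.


90° CCW: (x,y) -> (-y, x)
(-6.6,-3.1) -> (3.1, -6.6)

(3.1, -6.6)


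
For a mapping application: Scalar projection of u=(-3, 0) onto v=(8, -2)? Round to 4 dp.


u.v = -24, |v| = sqrt(68) = 8.2462
Scalar projection = u.v / |v| = -24 / sqrt(68) = -2.9104

-2.9104


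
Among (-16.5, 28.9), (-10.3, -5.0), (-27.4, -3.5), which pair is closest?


d(P0,P1) = 34.4623, d(P0,P2) = 34.1844, d(P1,P2) = 17.1657
Closest: P1 and P2

Closest pair: (-10.3, -5.0) and (-27.4, -3.5), distance = 17.1657


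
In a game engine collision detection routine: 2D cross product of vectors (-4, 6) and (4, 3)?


u x v = u_x*v_y - u_y*v_x = (-4)*3 - 6*4
= (-12) - 24 = -36

-36


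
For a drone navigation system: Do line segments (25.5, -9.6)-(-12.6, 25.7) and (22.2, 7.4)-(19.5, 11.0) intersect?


Cross products: d1=34.02, d2=75.87, d3=-531.21, d4=-573.06
d1*d2 < 0 and d3*d4 < 0? no

No, they don't intersect


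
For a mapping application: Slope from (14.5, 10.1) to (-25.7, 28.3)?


slope = (y2-y1)/(x2-x1) = (28.3-10.1)/((-25.7)-14.5) = 18.2/(-40.2) = -0.4527

-0.4527


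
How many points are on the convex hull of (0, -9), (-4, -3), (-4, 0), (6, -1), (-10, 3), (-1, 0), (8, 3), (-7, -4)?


Convex hull vertices (CCW): (-10, 3), (-7, -4), (0, -9), (6, -1), (8, 3)
Count = 5

5


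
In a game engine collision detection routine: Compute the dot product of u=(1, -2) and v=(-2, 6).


u . v = u_x*v_x + u_y*v_y = 1*(-2) + (-2)*6
= (-2) + (-12) = -14

-14


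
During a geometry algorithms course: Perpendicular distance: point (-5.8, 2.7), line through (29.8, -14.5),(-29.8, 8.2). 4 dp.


|cross product| = 217
|line direction| = sqrt(4067.45) = 63.7766
Distance = 217/sqrt(4067.45) = 3.4025

3.4025


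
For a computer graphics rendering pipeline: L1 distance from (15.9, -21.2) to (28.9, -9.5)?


|15.9-28.9| + |(-21.2)-(-9.5)| = 13 + 11.7 = 24.7

24.7


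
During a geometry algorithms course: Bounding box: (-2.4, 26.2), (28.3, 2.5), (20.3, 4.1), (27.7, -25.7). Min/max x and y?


x range: [-2.4, 28.3]
y range: [-25.7, 26.2]
Bounding box: (-2.4,-25.7) to (28.3,26.2)

(-2.4,-25.7) to (28.3,26.2)


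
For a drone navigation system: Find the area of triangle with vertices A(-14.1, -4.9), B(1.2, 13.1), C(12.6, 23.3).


Area = |x_A(y_B-y_C) + x_B(y_C-y_A) + x_C(y_A-y_B)|/2
= |143.82 + 33.84 + (-226.8)|/2
= 49.14/2 = 24.57

24.57


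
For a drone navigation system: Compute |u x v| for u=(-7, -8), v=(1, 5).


|u x v| = |(-7)*5 - (-8)*1|
= |(-35) - (-8)| = 27

27


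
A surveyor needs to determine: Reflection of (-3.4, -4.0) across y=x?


Reflection over y=x: (x,y) -> (y,x)
(-3.4, -4) -> (-4, -3.4)

(-4, -3.4)


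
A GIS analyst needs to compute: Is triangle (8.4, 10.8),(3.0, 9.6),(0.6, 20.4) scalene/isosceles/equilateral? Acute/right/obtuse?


Side lengths squared: AB^2=30.6, BC^2=122.4, CA^2=153
Sorted: [30.6, 122.4, 153]
By sides: Scalene, By angles: Right

Scalene, Right


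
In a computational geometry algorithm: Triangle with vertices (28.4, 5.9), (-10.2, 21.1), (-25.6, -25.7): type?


Side lengths squared: AB^2=1721, BC^2=2427.4, CA^2=3914.56
Sorted: [1721, 2427.4, 3914.56]
By sides: Scalene, By angles: Acute

Scalene, Acute
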